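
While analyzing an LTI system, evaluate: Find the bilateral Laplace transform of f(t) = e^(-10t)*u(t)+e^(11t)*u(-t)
For e^(-10t) * u(t): L = 1/(s + 10), Re(s) > -10
For e^(11t) * u(-t): L = -1/(s-11), Re(s) < 11
Combined: F(s) = 1/(s + 10) - 1/(s-11), -10 < Re(s) < 11

Answer: 1/(s + 10) - 1/(s-11), ROC: -10 < Re(s) < 11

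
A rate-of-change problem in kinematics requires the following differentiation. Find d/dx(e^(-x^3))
Chain rule: d/dx[e^u]=e^u · u' where u=-x^3
u'=-3x^2

Answer: -3x^2·e^(-x^3)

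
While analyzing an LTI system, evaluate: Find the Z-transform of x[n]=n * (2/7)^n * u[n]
Using the property Z{n * a^n * u[n]}=az/(z-a)^2
With a=2/7: X(z)=(2/7)z/(z - 2/7)^2, |z| > 2/7

Answer: (2/7)z/(z - 2/7)^2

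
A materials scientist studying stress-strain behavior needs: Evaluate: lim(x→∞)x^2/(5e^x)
Apply L'Hôpital 2 times (∞/∞ each time):
Eventually get 2!/(5e^x) → 0

Answer: 0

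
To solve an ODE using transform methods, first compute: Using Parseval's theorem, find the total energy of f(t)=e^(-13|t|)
Parseval's theorem: E = integral |f(t)|^2 dt = (1/2pi) integral |F(omega)|^2 domega
E = integral_{-inf}^{inf} e^(-26|t|) dt = 2*integral_0^inf e^(-26t) dt = 2/(2*13) = 1/13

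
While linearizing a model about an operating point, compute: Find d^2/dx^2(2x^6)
Apply power rule 2 times:
d^1: 12x^5
d^2: 60x^4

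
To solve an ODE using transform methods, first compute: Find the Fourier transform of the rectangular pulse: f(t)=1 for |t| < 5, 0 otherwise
F(omega)=integral from -5 to 5 of e^(-j*omega*t) dt
=2*sin(5*omega)/omega=10*sinc(5*omega/pi)

Answer: 2*sin(5*omega)/omega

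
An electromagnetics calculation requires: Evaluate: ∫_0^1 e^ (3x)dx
Antiderivative: (1/3)e^(3x)
Evaluate: (1/3)(e^3 - 1)

Answer: (e^3 - 1)/3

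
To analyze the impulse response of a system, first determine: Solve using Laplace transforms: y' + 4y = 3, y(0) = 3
Take L of both sides: sY(s)-3+4Y(s)=3/s
Y(s)(s+4)=3/s+3
Y(s)=3/(s(s+4))+3/(s+4)
Partial fractions: 3/(s(s+4))=(3/4)/s - (3/4)/(s+4)
So Y(s)=(3/4)/s+(9/4)/(s+4)
Inverse transform (L^(-1){1/s}=1, L^(-1){1/(s+4)}=e^(-4t)):

Answer: y(t)=3/4+(9/4)·e^(-4t)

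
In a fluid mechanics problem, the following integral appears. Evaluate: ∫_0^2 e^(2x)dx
Antiderivative: (1/2)e^(2x)
Evaluate: (1/2)(e^4 - 1)

Answer: (e^4 - 1)/2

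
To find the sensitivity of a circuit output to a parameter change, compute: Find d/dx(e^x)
Chain rule: d/dx[e^u] = e^u · u' where u = x
u' = 1

Answer: 1·e^x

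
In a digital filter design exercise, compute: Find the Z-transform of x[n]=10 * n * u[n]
Z{n*u[n]} = z/(z-1)^2
By linearity: Z{10*n*u[n]} = 10z/(z-1)^2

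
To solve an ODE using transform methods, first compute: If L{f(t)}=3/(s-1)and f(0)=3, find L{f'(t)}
L{f'(t)}=s·F(s) - f(0)=3s/(s-1)-3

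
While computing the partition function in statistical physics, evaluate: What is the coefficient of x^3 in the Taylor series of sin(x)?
sin(x) = Σ (-1)^k x^(2k+1)/(2k+1)!
For x^3: (-1)^1/3! = -1/6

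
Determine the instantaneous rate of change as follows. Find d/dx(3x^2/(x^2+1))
Quotient rule: (f/g)'=(f'g - fg')/g²
f=3x^2, f'=6x
g=x^2+1, g'=2x

Answer: (6x·(x^2+1)-6x^3)/(x^2+1)²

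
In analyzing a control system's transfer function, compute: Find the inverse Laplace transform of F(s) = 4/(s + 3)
L^(-1){4/(s-a)} = c·e^(at)
Here a = -3, c = 4

Answer: 4e^(-3t)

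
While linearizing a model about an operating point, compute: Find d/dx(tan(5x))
Chain rule: d/dx[tan(u)]=sec²(u)·u' where u=5x
u'=5

Answer: 5·sec²(5x)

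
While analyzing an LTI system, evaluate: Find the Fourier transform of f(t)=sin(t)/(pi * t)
sin(W*t)/(pi*t) = (W/pi)*sinc(W*t/pi) is the impulse response of the ideal low-pass filter with cutoff W (here W = 1).
Its Fourier transform is a rectangular function:
F(omega) = 1 for |omega| < 1, 0 otherwise

Answer: rect(omega/2) [i.e., 1 for |omega| < 1, 0 otherwise]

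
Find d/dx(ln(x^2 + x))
Chain rule: d/dx[ln(u)]=u'/u where u=x^2+x
u'=2x+1

Answer: (2x+1)/(x^2+x)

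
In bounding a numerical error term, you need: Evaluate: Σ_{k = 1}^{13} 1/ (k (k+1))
Partial fractions: 1/(k(k+1)) = 1/k - 1/(k+1)
Telescoping sum: 1(1-1/14) = 1·13/14

Answer: 13/14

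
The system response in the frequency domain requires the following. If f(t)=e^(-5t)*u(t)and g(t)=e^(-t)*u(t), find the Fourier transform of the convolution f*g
By the convolution theorem: F{f*g}=F(omega)*G(omega)
F(omega)=1/(5+j*omega), G(omega)=1/(1+j*omega)
F{f*g}=1/((5+j*omega)(1+j*omega))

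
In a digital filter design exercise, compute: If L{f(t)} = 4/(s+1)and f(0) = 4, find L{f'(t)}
L{f'(t)} = s·F(s) - f(0) = 4s/(s + 1) - 4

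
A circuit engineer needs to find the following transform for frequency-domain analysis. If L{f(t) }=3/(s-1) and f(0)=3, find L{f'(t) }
L{f'(t)}=s·F(s) - f(0)=3s/(s-1) - 3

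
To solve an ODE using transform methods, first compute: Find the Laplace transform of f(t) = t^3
L{t^n}=n!/s^(n + 1)
L{t^3}=3!/s^4=6/s^4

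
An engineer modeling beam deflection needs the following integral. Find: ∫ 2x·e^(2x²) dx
Let u = 2x², du = 4x dx
∫ (1/2)e^u du = e^u/2 + C

Answer: e^(2x²)/2 + C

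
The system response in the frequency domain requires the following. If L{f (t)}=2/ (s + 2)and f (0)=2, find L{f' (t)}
L{f'(t)} = s·F(s) - f(0) = 2s/(s + 2) - 2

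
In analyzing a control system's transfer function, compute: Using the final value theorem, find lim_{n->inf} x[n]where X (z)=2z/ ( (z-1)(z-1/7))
Final value theorem: lim x[n]=lim_{z->1} (z-1)*X(z)
(z-1)*X(z)=2z/(z-1/7)
As z->1: 2/(1 - 1/7)=2/(6/7)=7/3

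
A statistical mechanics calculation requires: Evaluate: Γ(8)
Γ(n)=(n-1)! for positive integers
Γ(8)=7!=5040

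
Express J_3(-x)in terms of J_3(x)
For integer n: J_n(-x)=(-1)^n J_n(x)
With n=3: J_3(-x)=(-1)^3 J_3(x)=-J_3(x)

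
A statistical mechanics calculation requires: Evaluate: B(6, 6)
B(x,y)=Γ(x)Γ(y)/Γ(x + y)=(x-1)!(y-1)!/(x + y-1)!
B(6,6)=5!·5!/11!=1/2772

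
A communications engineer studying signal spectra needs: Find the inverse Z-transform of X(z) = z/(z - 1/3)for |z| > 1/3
Standard pair: z/(z-a) <-> a^n * u[n] for causal signals
With a=1/3: x[n]=(1/3)^n * u[n]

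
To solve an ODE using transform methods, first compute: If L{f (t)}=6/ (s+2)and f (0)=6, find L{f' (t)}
L{f'(t)}=s·F(s) - f(0)=6s/(s + 2) - 6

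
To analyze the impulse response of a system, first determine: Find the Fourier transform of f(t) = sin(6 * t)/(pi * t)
sin(W*t)/(pi*t)=(W/pi)*sinc(W*t/pi) is the impulse response of the ideal low-pass filter with cutoff W (here W=6).
Its Fourier transform is a rectangular function:
F(omega)=1 for |omega| < 6, 0 otherwise

Answer: rect(omega/12) [i.e., 1 for |omega| < 6, 0 otherwise]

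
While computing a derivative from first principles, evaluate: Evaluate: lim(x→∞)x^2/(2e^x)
Apply L'Hôpital 2 times (∞/∞ each time):
Eventually get 2!/(2e^x) → 0

Answer: 0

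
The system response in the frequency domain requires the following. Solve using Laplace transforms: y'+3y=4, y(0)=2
Take L of both sides: sY(s) - 2 + 3Y(s)=4/s
Y(s)(s + 3)=4/s + 2
Y(s)=4/(s(s + 3)) + 2/(s + 3)
Partial fractions: 4/(s(s + 3))=(4/3)/s - (4/3)/(s + 3)
So Y(s)=(4/3)/s + (2/3)/(s + 3)
Inverse transform (L^(-1){1/s}=1, L^(-1){1/(s + 3)}=e^(-3t)):

Answer: y(t)=4/3 + (2/3)·e^(-3t)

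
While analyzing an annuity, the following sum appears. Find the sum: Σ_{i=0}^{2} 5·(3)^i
Geometric series: S=a(1 - r^n)/(1 - r)
a=5, r=3, n=3
S=5(1 - 27)/-2=65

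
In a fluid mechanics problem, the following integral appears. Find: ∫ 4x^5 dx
Using power rule: ∫ 4x^5 dx = 4/6 x^6 + C = (2/3)x^6 + C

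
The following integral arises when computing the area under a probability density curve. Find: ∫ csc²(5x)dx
Since d/dx[-cot(5x)]=5csc²(5x), integral=-cot(5x)/5 + C

Answer: (-1/5)cot(5x) + C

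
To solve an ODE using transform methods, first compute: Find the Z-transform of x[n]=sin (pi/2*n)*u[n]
Z{sin(w0 * n) * u[n]} = z * sin(w0)/(z^2 - 2z * cos(w0) + 1)
With w0 = pi/2: X(z) = z * sin(pi/2)/(z^2 - 2z * cos(pi/2) + 1)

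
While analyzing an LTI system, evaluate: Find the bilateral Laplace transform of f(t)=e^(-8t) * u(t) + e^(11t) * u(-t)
For e^(-8t) * u(t): L = 1/(s + 8), Re(s) > -8
For e^(11t) * u(-t): L = -1/(s-11), Re(s) < 11
Combined: F(s) = 1/(s + 8) - 1/(s-11), -8 < Re(s) < 11

Answer: 1/(s + 8) - 1/(s-11), ROC: -8 < Re(s) < 11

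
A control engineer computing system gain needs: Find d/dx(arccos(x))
d/dx[arccos(u)] = -u'/√(1-u²), u = x, u' = 1

Answer: -1/√(1-x²)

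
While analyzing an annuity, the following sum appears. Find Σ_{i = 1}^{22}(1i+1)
= 1·Σ i + 1·22 = 1·253 + 22 = 275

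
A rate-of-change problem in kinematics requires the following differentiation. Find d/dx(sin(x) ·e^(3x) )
Product rule: (fg)' = f'g + fg'
f = sin(x), f' = cos(x)
g = e^(3x), g' = 3·e^(3x)

Answer: cos(x)·e^(3x) + 3·sin(x)·e^(3x)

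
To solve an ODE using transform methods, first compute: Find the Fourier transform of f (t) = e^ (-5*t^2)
The Fourier transform of a Gaussian e^(-a * t^2) is sqrt(pi/a) * e^(-omega^2/(4a)).
With a = 5: F(omega) = sqrt(pi/5) * e^(-omega^2/20)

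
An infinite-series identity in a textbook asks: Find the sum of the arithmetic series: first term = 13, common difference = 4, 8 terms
Last term: a_n=13+(8-1)·4=41
Sum=n(a_1+a_n)/2=8(13+41)/2=216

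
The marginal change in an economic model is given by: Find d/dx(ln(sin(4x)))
Chain rule: d/dx[ln(u)] = u'/u where u = sin(4x)
u' = 4cos(4x)

Answer: (4cos(4x))/(sin(4x))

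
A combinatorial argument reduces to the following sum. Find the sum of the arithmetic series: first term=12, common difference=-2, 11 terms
Last term: a_n=12 + (11 - 1)·-2=-8
Sum=n(a_1 + a_n)/2=11(12 + (-8))/2=22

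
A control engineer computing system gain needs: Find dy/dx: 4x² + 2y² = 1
Differentiate: 8x + 4y·(dy/dx)=0
dy/dx=-8x/(4y)=-2·(x/y)

Answer: dy/dx=-2·(x/y)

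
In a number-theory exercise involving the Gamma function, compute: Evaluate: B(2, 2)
B(x,y)=Γ(x)Γ(y)/Γ(x + y)=(x-1)!(y-1)!/(x + y-1)!
B(2,2)=1!·1!/3!=1/6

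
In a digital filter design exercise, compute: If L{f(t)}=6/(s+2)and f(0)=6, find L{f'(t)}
L{f'(t)} = s·F(s) - f(0) = 6s/(s + 2) - 6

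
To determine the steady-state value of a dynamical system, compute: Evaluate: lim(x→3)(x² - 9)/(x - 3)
Factor: (x² - 9) = (x-3)(x+3)
Cancel (x-3): lim(x→3) (x+3) = 6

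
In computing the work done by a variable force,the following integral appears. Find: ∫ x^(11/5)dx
Power rule: ∫ x^(11/5) dx = x^(16/5)/(16/5)+C

Answer: (5/16)·x^(16/5)+C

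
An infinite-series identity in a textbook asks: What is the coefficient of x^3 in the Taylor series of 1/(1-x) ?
1/(1-x) = Σ x^n for |x|<1
All coefficients are 1

Answer: 1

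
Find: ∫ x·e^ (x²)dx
Let u = x², du = 2x dx
∫ (1/2)e^u du = e^u/2+C

Answer: e^(x²)/2+C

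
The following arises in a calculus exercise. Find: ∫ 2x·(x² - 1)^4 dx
Let u=x² - 1, du=2x dx
∫ u^4 du=u^5/5 + C

Answer: (x² - 1)^5/5 + C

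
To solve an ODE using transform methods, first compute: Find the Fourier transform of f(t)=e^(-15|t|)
Using the standard pair: F{e^(-a|t|)} = 2a/(a^2+omega^2)
With a = 15: F(omega) = 30/(225+omega^2)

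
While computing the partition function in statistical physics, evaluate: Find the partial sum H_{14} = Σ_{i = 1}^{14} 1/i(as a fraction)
H_14 = 1 + 1/2 + 1/3 + ... + 1/14
= 1171733/360360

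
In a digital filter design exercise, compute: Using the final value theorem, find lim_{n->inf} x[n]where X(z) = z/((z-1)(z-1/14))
Final value theorem: lim x[n]=lim_{z->1} (z-1) * X(z)
(z-1) * X(z)=z/(z-1/14)
As z->1: 1/(1 - 1/14)=1/(13/14)=14/13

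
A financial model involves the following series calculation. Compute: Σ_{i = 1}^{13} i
Using formula: Σ i^1=n(n + 1)/2=13·14/2=91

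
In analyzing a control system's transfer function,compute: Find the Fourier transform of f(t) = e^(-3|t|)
Using the standard pair: F{e^(-a|t|)} = 2a/(a^2+omega^2)
With a = 3: F(omega) = 6/(9+omega^2)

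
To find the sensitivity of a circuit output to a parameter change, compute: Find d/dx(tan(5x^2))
Chain rule: d/dx[tan(u)]=sec²(u)·u' where u=5x^2
u'=10x

Answer: 10x·sec²(5x^2)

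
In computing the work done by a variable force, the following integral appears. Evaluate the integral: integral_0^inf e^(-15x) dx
integral_0^inf e^(-15x) dx=[-1/15 * e^(-15x)]_0^inf
=0 - (-1/15)=1/15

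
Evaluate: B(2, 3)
B(x,y) = Γ(x)Γ(y)/Γ(x+y) = (x-1)!(y-1)!/(x+y-1)!
B(2,3) = 1!·2!/4! = 1/12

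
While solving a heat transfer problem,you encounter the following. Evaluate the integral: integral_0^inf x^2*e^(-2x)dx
This is a Gamma integral. Substitute u = 2x (du = 2 dx):
integral_0^inf x^2 * e^(-2x) dx = (1/2^3) integral_0^inf u^2 * e^(-u) du
= Gamma(3)/2^3 = 2!/2^3 = 2/8

Answer: 1/4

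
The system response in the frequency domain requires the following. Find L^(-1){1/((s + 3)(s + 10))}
Partial fractions: 1/((s+3)(s+10)) = A/(s+3)+B/(s+10)
Cover-up: A = 1/(s+10)|_{s = -3} = 1/7; B = 1/(s+3)|_{s = -10} = -1/7
L^(-1) = (1/7)e^(-3t) - (1/7)e^(-10t)

Answer: (1/7)(e^(-3t) - e^(-10t))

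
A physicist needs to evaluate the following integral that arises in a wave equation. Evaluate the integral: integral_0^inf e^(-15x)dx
integral_0^inf e^(-15x) dx=[-1/15 * e^(-15x)]_0^inf
=0 - (-1/15)=1/15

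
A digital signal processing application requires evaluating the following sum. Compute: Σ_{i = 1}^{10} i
Using formula: Σ i^1 = n(n+1)/2 = 10·11/2 = 55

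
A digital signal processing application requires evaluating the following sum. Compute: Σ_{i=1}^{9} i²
Using formula: Σ i^2=n(n+1)(2n+1)/6=9·10·19/6=285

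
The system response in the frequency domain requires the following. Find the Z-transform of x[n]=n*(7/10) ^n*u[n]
Using the property Z{n*a^n*u[n]} = az/(z-a)^2
With a = 7/10: X(z) = (7/10)z/(z - 7/10)^2, |z| > 7/10

Answer: (7/10)z/(z - 7/10)^2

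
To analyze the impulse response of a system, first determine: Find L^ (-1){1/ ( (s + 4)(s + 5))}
Partial fractions: 1/((s + 4)(s + 5))=A/(s + 4) + B/(s + 5)
Cover-up: A=1/(s + 5)|_{s=-4}=1; B=1/(s + 4)|_{s=-5}=-1
L^(-1)=e^(-4t) - e^(-5t)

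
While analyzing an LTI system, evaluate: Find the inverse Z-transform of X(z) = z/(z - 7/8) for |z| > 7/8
Standard pair: z/(z-a) <-> a^n * u[n] for causal signals
With a=7/8: x[n]=(7/8)^n * u[n]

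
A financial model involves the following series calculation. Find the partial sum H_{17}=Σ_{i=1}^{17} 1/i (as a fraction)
H_17=1 + 1/2 + 1/3 + ... + 1/17
=42142223/12252240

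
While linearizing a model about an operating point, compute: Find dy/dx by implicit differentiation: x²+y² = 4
Differentiate both sides: 2x + 2y·(dy/dx)=0
Solve: dy/dx=-2x/(2y)=-x/y

Answer: dy/dx=-x/y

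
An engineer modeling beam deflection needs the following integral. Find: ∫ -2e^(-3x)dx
Since d/dx[e^(-3x)] = -3e^(-3x), we get 2/3 e^(-3x) + C

Answer: (2/3)e^(-3x) + C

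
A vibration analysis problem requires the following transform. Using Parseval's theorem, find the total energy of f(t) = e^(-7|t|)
Parseval's theorem: E=integral |f(t)|^2 dt=(1/2pi) integral |F(omega)|^2 domega
E=integral_{-inf}^{inf} e^(-14|t|) dt=2 * integral_0^inf e^(-14t) dt=2/(2 * 7)=1/7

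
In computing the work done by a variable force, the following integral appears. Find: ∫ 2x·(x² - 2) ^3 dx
Let u=x² - 2, du=2x dx
∫ u^3 du=u^4/4+C

Answer: (x² - 2)^4/4+C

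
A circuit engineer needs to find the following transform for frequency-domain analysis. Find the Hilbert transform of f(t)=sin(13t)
The Hilbert transform shifts each frequency component by -pi/2.
H{sin(wt)}=-cos(wt)
With w=13: H{sin(13t)}=-cos(13t)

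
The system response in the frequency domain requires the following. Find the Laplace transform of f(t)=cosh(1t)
L{cosh(at)} = s/(s²-a²)
L{cosh(1t)} = s/(s²-1)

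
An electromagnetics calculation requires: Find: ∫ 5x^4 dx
Using power rule: ∫ 5x^4 dx = 5/5 x^5 + C = x^5 + C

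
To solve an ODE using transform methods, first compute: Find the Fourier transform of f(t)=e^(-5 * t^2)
The Fourier transform of a Gaussian e^(-a*t^2) is sqrt(pi/a)*e^(-omega^2/(4a)).
With a=5: F(omega)=sqrt(pi/5)*e^(-omega^2/20)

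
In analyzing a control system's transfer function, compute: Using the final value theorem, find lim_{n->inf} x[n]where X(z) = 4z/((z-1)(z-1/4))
Final value theorem: lim x[n] = lim_{z->1} (z-1)*X(z)
(z-1)*X(z) = 4z/(z-1/4)
As z->1: 4/(1 - 1/4) = 4/(3/4) = 16/3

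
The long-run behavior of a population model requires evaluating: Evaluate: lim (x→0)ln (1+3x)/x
L'Hôpital (0/0): lim 3/(1+3x) / 1=3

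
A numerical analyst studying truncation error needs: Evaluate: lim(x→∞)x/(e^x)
Apply L'Hôpital 1 times (∞/∞ each time):
Eventually get 1!/(e^x) → 0

Answer: 0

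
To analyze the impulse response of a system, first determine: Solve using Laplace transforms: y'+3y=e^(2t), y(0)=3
Take L: sY - 3 + 3Y=1/(s-2)
Y(s + 3)=1/(s-2) + 3
Y=1/((s-2)(s + 3)) + 3/(s + 3)
Partial fractions: 1/((s-2)(s + 3))=(1/5)/(s-2) - (1/5)/(s + 3)
So Y=(1/5)/(s-2) + (14/5)/(s + 3)
Inverse Laplace transform (L^(-1){1/(s-2)}=e^(2t), L^(-1){1/(s + 3)}=e^(-3t)):

Answer: y(t)=(1/5)·e^(2t) + (14/5)·e^(-3t)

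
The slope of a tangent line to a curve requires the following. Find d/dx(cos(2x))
Chain rule: d/dx[cos(u)] = -sin(u)·u' where u = 2x
u' = 2

Answer: -2·sin(2x)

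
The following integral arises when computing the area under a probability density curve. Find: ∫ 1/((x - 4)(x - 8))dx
Partial fractions: 1/((x-4)(x-8))=A/(x-4)+B/(x-8)
A=-1/4, B=1/4
∫ [-1/4· 1/(x-4)+1/4· 1/(x-8)] dx
=(1/4)[ln|x-8| - ln|x-4|]+C

Answer: (1/4)·ln|(x-8)/(x-4)|+C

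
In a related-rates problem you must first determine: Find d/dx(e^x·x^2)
Product rule: (fg)' = f'g+fg'
f = e^x, f' = e^x
g = x^2, g' = 2x

Answer: e^x·x^2+2·e^x·x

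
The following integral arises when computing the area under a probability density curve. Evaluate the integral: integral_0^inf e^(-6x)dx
integral_0^inf e^(-6x) dx=[-1/6*e^(-6x)]_0^inf
=0 - (-1/6)=1/6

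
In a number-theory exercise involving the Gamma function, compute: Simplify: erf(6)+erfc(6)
By definition erfc(x)=1 - erf(x)
erf(6)+erfc(6)=erf(6)+1 - erf(6)=1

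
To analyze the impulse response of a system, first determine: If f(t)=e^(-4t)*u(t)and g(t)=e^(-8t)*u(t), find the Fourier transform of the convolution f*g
By the convolution theorem: F{f * g} = F(omega) * G(omega)
F(omega) = 1/(4 + j * omega), G(omega) = 1/(8 + j * omega)
F{f * g} = 1/((4 + j * omega)(8 + j * omega))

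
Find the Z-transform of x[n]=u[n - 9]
Using the time-shift property: Z{u[n-9]}=z^(-9)*z/(z-1)
=z^(-8)/(z-1)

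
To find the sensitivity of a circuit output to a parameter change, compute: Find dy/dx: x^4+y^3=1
Differentiate: 4x^3+3y^2·(dy/dx)=0
dy/dx=-4x^3/(3y^2)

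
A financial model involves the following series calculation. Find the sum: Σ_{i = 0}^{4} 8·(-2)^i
Geometric series: S=a(1 - r^n)/(1 - r)
a=8, r=-2, n=5
S=8(1 + 32)/3=88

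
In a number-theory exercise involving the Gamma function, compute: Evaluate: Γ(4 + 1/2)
Γ(n + 1/2)=(2n)!√π/(4^n·n!)
=40320√π/(256·24)=(105/16)·√π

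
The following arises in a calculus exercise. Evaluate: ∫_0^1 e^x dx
Antiderivative: e^x
Evaluate: (e^1 - 1)

Answer: e^1 - 1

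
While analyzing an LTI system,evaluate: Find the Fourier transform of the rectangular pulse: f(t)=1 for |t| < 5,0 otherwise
F(omega) = integral from -5 to 5 of e^(-j * omega * t) dt
= 2 * sin(5 * omega)/omega = 10 * sinc(5 * omega/pi)

Answer: 2 * sin(5 * omega)/omega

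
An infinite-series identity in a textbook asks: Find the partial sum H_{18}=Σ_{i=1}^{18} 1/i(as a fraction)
H_18 = 1 + 1/2 + 1/3 + ... + 1/18
= 14274301/4084080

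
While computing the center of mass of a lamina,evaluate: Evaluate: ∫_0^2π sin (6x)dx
Antiderivative: -cos(6x)/6
Evaluate at bounds: [-cos(6·2π)/6] - [-cos(6·0)/6]
=(-(1)+(1))/6=0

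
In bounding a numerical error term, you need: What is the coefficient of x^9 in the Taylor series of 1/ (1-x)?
1/(1-x) = Σ x^n for |x|<1
All coefficients are 1

Answer: 1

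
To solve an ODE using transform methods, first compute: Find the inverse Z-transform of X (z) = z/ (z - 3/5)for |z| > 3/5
Standard pair: z/(z-a) <-> a^n*u[n] for causal signals
With a = 3/5: x[n] = (3/5)^n*u[n]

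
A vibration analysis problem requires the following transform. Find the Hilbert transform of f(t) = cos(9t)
The Hilbert transform shifts each frequency component by -pi/2.
H{cos(wt)} = sin(wt)
With w = 9: H{cos(9t)} = sin(9t)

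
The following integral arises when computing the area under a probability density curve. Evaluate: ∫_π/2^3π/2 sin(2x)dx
Antiderivative: -cos(2x)/2
Evaluate at bounds: [-cos(2·3π/2)/2] - [-cos(2·π/2)/2]
= (-(-1) + (-1))/2 = 0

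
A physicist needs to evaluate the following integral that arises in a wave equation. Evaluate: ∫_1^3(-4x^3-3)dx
Step 1: Find antiderivative F(x)=-x^4 - 3x
Step 2: F(3) - F(1)=-90 - (-4)=-86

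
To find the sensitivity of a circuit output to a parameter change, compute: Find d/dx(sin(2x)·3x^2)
Product rule: (fg)'=f'g + fg'
f=sin(2x), f'=2·cos(2x)
g=3x^2, g'=6x

Answer: 6·cos(2x)·x^2 + 6·sin(2x)·x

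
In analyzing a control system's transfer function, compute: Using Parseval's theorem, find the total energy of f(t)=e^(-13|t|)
Parseval's theorem: E = integral |f(t)|^2 dt = (1/2pi) integral |F(omega)|^2 domega
E = integral_{-inf}^{inf} e^(-26|t|) dt = 2*integral_0^inf e^(-26t) dt = 2/(2*13) = 1/13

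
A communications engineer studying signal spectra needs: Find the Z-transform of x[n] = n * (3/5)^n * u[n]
Using the property Z{n*a^n*u[n]}=az/(z-a)^2
With a=3/5: X(z)=(3/5)z/(z - 3/5)^2, |z| > 3/5

Answer: (3/5)z/(z - 3/5)^2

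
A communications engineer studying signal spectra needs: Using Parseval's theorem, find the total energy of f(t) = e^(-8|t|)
Parseval's theorem: E=integral |f(t)|^2 dt=(1/2pi) integral |F(omega)|^2 domega
E=integral_{-inf}^{inf} e^(-16|t|) dt=2*integral_0^inf e^(-16t) dt=2/(2*8)=1/8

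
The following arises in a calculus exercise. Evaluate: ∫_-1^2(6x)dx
Step 1: Find antiderivative F(x)=3x^2
Step 2: F(2) - F(-1)=12 - (3)=9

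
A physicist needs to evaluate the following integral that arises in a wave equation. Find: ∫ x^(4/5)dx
Power rule: ∫ x^(4/5) dx=x^(9/5)/(9/5) + C

Answer: (5/9)·x^(9/5) + C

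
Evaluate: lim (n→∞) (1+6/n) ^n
This is the definition of e^6: lim(1 + 6/n)^n = e^6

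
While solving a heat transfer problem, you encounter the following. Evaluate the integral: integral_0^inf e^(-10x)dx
integral_0^inf e^(-10x) dx=[-1/10 * e^(-10x)]_0^inf
=0 - (-1/10)=1/10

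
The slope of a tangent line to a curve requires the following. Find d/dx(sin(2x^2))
Chain rule: d/dx[sin(u)] = cos(u)·u' where u = 2x^2
u' = 4x

Answer: 4x·cos(2x^2)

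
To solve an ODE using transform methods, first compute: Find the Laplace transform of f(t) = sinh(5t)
L{sinh(at)}=a/(s²-a²)
L{sinh(5t)}=5/(s²-25)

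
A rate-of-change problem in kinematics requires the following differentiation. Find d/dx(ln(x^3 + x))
Chain rule: d/dx[ln(u)]=u'/u where u=x^3 + x
u'=3x^2 + 1

Answer: (3x^2 + 1)/(x^3 + x)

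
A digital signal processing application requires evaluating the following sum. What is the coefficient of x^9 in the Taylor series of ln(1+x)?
ln(1+x) = Σ (-1)^(n+1) x^n/n
Coefficient of x^9 = (-1)^10/9 = 1/9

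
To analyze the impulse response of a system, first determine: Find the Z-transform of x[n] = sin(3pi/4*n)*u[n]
Z{sin(w0*n)*u[n]}=z*sin(w0)/(z^2 - 2z*cos(w0) + 1)
With w0=3pi/4: X(z)=z*sin(3pi/4)/(z^2 - 2z*cos(3pi/4) + 1)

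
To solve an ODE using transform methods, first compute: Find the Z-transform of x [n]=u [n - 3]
Using the time-shift property: Z{u[n-3]} = z^(-3)*z/(z-1)
= z^(-2)/(z-1)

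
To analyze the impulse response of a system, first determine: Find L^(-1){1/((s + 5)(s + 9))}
Partial fractions: 1/((s+5)(s+9)) = A/(s+5)+B/(s+9)
Cover-up: A = 1/(s+9)|_{s = -5} = 1/4; B = 1/(s+5)|_{s = -9} = -1/4
L^(-1) = (1/4)e^(-5t) - (1/4)e^(-9t)

Answer: (1/4)(e^(-5t) - e^(-9t))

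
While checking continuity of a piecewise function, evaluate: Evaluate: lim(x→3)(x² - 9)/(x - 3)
Factor: (x² - 9)=(x-3)(x+3)
Cancel (x-3): lim(x→3) (x+3)=6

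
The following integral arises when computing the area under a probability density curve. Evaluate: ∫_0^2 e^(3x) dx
Antiderivative: (1/3)e^(3x)
Evaluate: (1/3)(e^6-1)

Answer: (e^6-1)/3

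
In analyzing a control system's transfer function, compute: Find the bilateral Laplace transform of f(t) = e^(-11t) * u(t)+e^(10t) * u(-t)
For e^(-11t)*u(t): L = 1/(s + 11), Re(s) > -11
For e^(10t)*u(-t): L = -1/(s-10), Re(s) < 10
Combined: F(s) = 1/(s + 11) - 1/(s-10), -11 < Re(s) < 10

Answer: 1/(s + 11) - 1/(s-10), ROC: -11 < Re(s) < 10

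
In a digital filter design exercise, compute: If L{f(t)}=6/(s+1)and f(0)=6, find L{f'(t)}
L{f'(t)} = s·F(s) - f(0) = 6s/(s + 1) - 6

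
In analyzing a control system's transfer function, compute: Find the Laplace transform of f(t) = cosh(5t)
L{cosh(at)} = s/(s²-a²)
L{cosh(5t)} = s/(s²-25)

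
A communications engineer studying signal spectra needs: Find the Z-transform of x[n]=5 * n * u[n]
Z{n*u[n]} = z/(z-1)^2
By linearity: Z{5*n*u[n]} = 5z/(z-1)^2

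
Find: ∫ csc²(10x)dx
Since d/dx[-cot(10x)] = 10csc²(10x), integral = -cot(10x)/10+C

Answer: (-1/10)cot(10x)+C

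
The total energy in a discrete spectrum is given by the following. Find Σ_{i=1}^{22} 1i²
=1·n(n+1)(2n+1)/6=1·22·23·45/6=3795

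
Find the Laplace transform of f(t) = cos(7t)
L{cos(wt)}=s/(s² + w²)
L{cos(7t)}=s/(s² + 49)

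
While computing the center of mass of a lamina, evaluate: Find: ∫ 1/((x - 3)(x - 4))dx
Partial fractions: 1/((x-3)(x-4)) = A/(x-3) + B/(x-4)
A = -1, B = 1
∫ [-1· 1/(x-3) + 1· 1/(x-4)] dx
= (1)[ln|x-4| - ln|x-3|] + C

Answer: ln|(x-4)/(x-3)| + C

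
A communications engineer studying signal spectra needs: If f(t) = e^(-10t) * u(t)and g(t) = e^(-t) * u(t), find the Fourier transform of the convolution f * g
By the convolution theorem: F{f*g}=F(omega)*G(omega)
F(omega)=1/(10+j*omega), G(omega)=1/(1+j*omega)
F{f*g}=1/((10+j*omega)(1+j*omega))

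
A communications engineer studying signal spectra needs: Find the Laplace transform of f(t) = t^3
L{t^n} = n!/s^(n+1)
L{t^3} = 3!/s^4 = 6/s^4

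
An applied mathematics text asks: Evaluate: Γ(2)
Γ(n) = (n-1)! for positive integers
Γ(2) = 1! = 1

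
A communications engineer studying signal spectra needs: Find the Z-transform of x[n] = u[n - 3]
Using the time-shift property: Z{u[n-3]}=z^(-3)*z/(z-1)
=z^(-2)/(z-1)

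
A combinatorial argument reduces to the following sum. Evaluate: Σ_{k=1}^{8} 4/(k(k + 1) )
Partial fractions: 4/(k(k+1)) = 4/k - 4/(k+1)
Telescoping sum: 4(1-1/9) = 4·8/9

Answer: 32/9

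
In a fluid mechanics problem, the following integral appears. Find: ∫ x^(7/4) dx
Power rule: ∫ x^(7/4) dx=x^(11/4)/(11/4) + C

Answer: (4/11)·x^(11/4) + C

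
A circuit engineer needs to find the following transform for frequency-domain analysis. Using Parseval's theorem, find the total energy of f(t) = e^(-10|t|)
Parseval's theorem: E=integral |f(t)|^2 dt=(1/2pi) integral |F(omega)|^2 domega
E=integral_{-inf}^{inf} e^(-20|t|) dt=2*integral_0^inf e^(-20t) dt=2/(2*10)=1/10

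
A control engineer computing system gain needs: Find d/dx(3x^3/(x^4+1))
Quotient rule: (f/g)'=(f'g - fg')/g²
f=3x^3, f'=9x^2
g=x^4+1, g'=4x^3

Answer: (9x^2·(x^4+1)-12x^6)/(x^4+1)²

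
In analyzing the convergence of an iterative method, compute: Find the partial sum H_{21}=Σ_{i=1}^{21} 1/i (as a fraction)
H_21 = 1+1/2+1/3+...+1/21
= 18858053/5173168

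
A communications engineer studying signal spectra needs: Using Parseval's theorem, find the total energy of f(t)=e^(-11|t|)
Parseval's theorem: E = integral |f(t)|^2 dt = (1/2pi) integral |F(omega)|^2 domega
E = integral_{-inf}^{inf} e^(-22|t|) dt = 2 * integral_0^inf e^(-22t) dt = 2/(2 * 11) = 1/11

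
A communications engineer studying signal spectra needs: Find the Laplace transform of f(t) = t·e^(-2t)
L{t·e^(at)} = 1/(s-a)²
L{t·e^(-2t)} = 1/(s + 2)²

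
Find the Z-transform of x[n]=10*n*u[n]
Z{n*u[n]}=z/(z-1)^2
By linearity: Z{10*n*u[n]}=10z/(z-1)^2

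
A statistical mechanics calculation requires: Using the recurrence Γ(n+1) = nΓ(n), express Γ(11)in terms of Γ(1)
Γ(11) = 10Γ(10) = 10·9Γ(9) = ... = 10!·Γ(1) = 3628800·Γ(1)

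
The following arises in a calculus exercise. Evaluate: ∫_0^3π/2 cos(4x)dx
Antiderivative: sin(4x)/4
Evaluate at bounds: [sin(4·3π/2)/4] - [sin(4·0)/4]
= ((0) - (0))/4 = 0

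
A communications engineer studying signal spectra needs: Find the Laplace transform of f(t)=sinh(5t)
L{sinh(at)} = a/(s²-a²)
L{sinh(5t)} = 5/(s²-25)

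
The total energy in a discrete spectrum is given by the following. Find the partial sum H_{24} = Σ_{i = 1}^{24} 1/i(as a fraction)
H_24=1+1/2+1/3+...+1/24
=1347822955/356948592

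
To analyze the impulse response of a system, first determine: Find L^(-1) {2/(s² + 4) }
L^(-1){w/(s²+w²)} = sin(wt)
Here w = 2

Answer: sin(2t)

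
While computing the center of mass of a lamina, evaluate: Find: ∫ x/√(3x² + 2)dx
Let u = 3x² + 2, du = 6x dx
∫ (1/6)·u^(-1/2) du = √u/3 + C

Answer: √(3x² + 2)/3 + C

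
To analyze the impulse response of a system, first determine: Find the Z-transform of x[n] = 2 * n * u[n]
Z{n * u[n]} = z/(z-1)^2
By linearity: Z{2 * n * u[n]} = 2z/(z-1)^2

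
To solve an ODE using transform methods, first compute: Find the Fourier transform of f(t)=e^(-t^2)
The Fourier transform of a Gaussian e^(-t^2) is sqrt(pi)*e^(-omega^2/4).
With a = 1: F(omega) = sqrt(pi)*e^(-omega^2/4)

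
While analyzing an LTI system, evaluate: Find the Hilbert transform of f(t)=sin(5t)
The Hilbert transform shifts each frequency component by -pi/2.
H{sin(wt)} = -cos(wt)
With w = 5: H{sin(5t)} = -cos(5t)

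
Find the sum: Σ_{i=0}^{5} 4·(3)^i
Geometric series: S = a(1 - r^n)/(1 - r)
a = 4, r = 3, n = 6
S = 4(1-729)/-2 = 1456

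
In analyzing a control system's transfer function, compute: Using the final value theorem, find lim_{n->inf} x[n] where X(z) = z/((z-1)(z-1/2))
Final value theorem: lim x[n] = lim_{z->1} (z-1)*X(z)
(z-1)*X(z) = z/(z-1/2)
As z->1: 1/(1 - 1/2) = 1/(1/2) = 2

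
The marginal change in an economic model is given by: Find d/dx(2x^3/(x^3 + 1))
Quotient rule: (f/g)' = (f'g - fg')/g²
f = 2x^3, f' = 6x^2
g = x^3+1, g' = 3x^2

Answer: (6x^2·(x^3+1)-6x^5)/(x^3+1)²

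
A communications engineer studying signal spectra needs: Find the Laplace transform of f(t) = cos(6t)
L{cos(wt)}=s/(s² + w²)
L{cos(6t)}=s/(s² + 36)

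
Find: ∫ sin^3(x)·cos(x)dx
Let u=sin(x), du=cos(x) dx
∫ u^3 du=u^4/4 + C

Answer: sin^4(x)/4 + C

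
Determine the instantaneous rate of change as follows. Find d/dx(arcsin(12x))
d/dx[arcsin(u)] = u'/√(1-u²), u = 12x, u' = 12

Answer: 12/√(1 - 144x²)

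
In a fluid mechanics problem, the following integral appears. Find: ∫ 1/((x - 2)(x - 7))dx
Partial fractions: 1/((x-2)(x-7))=A/(x-2)+B/(x-7)
A=-1/5, B=1/5
∫ [-1/5· 1/(x-2)+1/5· 1/(x-7)] dx
=(1/5)[ln|x-7| - ln|x-2|]+C

Answer: (1/5)·ln|(x-7)/(x-2)|+C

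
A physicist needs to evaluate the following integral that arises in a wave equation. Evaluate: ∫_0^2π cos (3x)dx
Antiderivative: sin(3x)/3
Evaluate at bounds: [sin(3·2π)/3] - [sin(3·0)/3]
=((0) - (0))/3=0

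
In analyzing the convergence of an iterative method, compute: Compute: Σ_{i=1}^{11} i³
Using formula: Σ i^3=[n(n+1)/2]²=[11·12/2]²=4356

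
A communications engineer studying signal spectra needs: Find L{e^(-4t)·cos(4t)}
First shifting: L{e^(at)f(t)} = F(s-a)
L{cos(4t)} = s/(s² + 16)
Shift: (s + 4)/((s + 4)² + 16)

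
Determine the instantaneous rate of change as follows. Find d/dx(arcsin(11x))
d/dx[arcsin(u)] = u'/√(1-u²), u = 11x, u' = 11

Answer: 11/√(1 - 121x²)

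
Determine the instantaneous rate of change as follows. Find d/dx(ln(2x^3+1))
Chain rule: d/dx[ln(u)] = u'/u where u = 2x^3 + 1
u' = 6x^2

Answer: (6x^2)/(2x^3 + 1)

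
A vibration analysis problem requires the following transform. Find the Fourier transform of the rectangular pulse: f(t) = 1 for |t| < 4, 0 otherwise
F(omega)=integral from -4 to 4 of e^(-j * omega * t) dt
=2 * sin(4 * omega)/omega=8 * sinc(4 * omega/pi)

Answer: 2 * sin(4 * omega)/omega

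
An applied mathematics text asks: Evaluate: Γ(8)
Γ(n) = (n-1)! for positive integers
Γ(8) = 7! = 5040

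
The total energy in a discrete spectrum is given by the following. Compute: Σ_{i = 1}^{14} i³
Using formula: Σ i^3 = [n(n + 1)/2]² = [14·15/2]² = 11025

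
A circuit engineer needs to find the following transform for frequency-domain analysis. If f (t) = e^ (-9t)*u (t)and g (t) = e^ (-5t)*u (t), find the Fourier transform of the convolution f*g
By the convolution theorem: F{f*g} = F(omega)*G(omega)
F(omega) = 1/(9 + j*omega), G(omega) = 1/(5 + j*omega)
F{f*g} = 1/((9 + j*omega)(5 + j*omega))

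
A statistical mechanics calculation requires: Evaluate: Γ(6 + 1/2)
Γ(n + 1/2)=(2n)!√π/(4^n·n!)
=479001600√π/(4096·720)=(10395/64)·√π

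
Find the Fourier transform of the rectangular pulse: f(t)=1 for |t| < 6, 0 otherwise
F(omega) = integral from -6 to 6 of e^(-j * omega * t) dt
= 2 * sin(6 * omega)/omega = 12 * sinc(6 * omega/pi)

Answer: 2 * sin(6 * omega)/omega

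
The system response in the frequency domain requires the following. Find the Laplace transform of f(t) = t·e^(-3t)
L{t·e^(at)}=1/(s-a)²
L{t·e^(-3t)}=1/(s + 3)²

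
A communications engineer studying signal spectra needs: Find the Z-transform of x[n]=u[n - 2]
Using the time-shift property: Z{u[n-2]} = z^(-2)*z/(z-1)
= z^(-1)/(z-1)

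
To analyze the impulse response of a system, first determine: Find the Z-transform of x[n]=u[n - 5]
Using the time-shift property: Z{u[n-5]}=z^(-5)*z/(z-1)
=z^(-4)/(z-1)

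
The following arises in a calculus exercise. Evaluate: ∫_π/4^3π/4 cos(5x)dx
Antiderivative: sin(5x)/5
Evaluate at bounds: [sin(5·3π/4)/5] - [sin(5·π/4)/5]
= ((-√2/2) - (-√2/2))/5 = 0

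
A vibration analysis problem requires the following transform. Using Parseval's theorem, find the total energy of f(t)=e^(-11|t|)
Parseval's theorem: E = integral |f(t)|^2 dt = (1/2pi) integral |F(omega)|^2 domega
E = integral_{-inf}^{inf} e^(-22|t|) dt = 2*integral_0^inf e^(-22t) dt = 2/(2*11) = 1/11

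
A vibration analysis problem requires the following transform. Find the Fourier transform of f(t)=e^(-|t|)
Using the standard pair: F{e^(-a|t|)}=2a/(a^2 + omega^2)
With a=1: F(omega)=2/(1 + omega^2)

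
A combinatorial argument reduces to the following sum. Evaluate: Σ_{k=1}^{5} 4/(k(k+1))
Partial fractions: 4/(k(k+1))=4/k - 4/(k+1)
Telescoping sum: 4(1-1/6)=4·5/6

Answer: 10/3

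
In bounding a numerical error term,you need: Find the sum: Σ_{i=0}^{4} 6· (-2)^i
Geometric series: S=a(1 - r^n)/(1 - r)
a=6, r=-2, n=5
S=6(1+32)/3=66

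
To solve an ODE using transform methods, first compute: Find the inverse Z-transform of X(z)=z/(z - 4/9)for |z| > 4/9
Standard pair: z/(z-a) <-> a^n * u[n] for causal signals
With a = 4/9: x[n] = (4/9)^n * u[n]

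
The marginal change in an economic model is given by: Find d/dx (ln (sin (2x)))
Chain rule: d/dx[ln(u)] = u'/u where u = sin(2x)
u' = 2cos(2x)

Answer: (2cos(2x))/(sin(2x))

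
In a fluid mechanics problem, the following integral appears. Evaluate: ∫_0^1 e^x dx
Antiderivative: e^x
Evaluate: (e^1 - 1)

Answer: e^1 - 1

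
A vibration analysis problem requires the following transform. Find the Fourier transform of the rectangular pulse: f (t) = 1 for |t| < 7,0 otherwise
F(omega) = integral from -7 to 7 of e^(-j * omega * t) dt
= 2 * sin(7 * omega)/omega = 14 * sinc(7 * omega/pi)

Answer: 2 * sin(7 * omega)/omega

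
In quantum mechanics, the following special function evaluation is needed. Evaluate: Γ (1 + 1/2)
Γ(n + 1/2)=(2n)!√π/(4^n·n!)
=2√π/(4·1)=(1/2)·√π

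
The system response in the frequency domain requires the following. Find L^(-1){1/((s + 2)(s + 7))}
Partial fractions: 1/((s + 2)(s + 7))=A/(s + 2) + B/(s + 7)
Cover-up: A=1/(s + 7)|_{s=-2}=1/5; B=1/(s + 2)|_{s=-7}=-1/5
L^(-1)=(1/5)e^(-2t) - (1/5)e^(-7t)

Answer: (1/5)(e^(-2t) - e^(-7t))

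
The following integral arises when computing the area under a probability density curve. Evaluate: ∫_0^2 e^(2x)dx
Antiderivative: (1/2)e^(2x)
Evaluate: (1/2)(e^4-1)

Answer: (e^4-1)/2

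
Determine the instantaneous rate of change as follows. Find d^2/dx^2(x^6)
Apply power rule 2 times:
d^1: 6x^5
d^2: 30x^4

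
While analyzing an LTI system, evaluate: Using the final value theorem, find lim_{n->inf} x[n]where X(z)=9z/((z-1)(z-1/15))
Final value theorem: lim x[n] = lim_{z->1} (z-1) * X(z)
(z-1) * X(z) = 9z/(z-1/15)
As z->1: 9/(1 - 1/15) = 9/(14/15) = 135/14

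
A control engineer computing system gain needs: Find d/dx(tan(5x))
Chain rule: d/dx[tan(u)] = sec²(u)·u' where u = 5x
u' = 5

Answer: 5·sec²(5x)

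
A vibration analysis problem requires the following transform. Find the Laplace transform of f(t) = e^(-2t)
L{e^(at)} = 1/(s-a)
L{e^(-2t)} = 1/(s+2)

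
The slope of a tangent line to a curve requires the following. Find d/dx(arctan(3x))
d/dx[arctan(u)] = u'/(1+u²), u = 3x, u' = 3

Answer: 3/(1+9x²)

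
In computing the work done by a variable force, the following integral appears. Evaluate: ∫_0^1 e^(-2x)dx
Antiderivative: (1/(-2))e^(-2x)
Evaluate: (1/(-2))(e^-2 - 1)

Answer: (e^-2 - 1)/(-2)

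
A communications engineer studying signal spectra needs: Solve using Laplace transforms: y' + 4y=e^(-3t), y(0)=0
Take L: sY - 0 + 4Y = 1/(s + 3)
Y(s + 4) = 1/(s + 3) + 0
Y = 1/((s + 3)(s + 4)) + 0/(s + 4)
Partial fractions: 1/((s + 3)(s + 4)) = 1/(s + 3) - 1/(s + 4)
So Y = 1/(s + 3) - 1/(s + 4)
Inverse Laplace transform (L^(-1){1/(s + 3)} = e^(-3t), L^(-1){1/(s + 4)} = e^(-4t)):

Answer: y(t) = 1·e^(-3t) - e^(-4t)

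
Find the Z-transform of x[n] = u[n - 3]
Using the time-shift property: Z{u[n-3]}=z^(-3) * z/(z-1)
=z^(-2)/(z-1)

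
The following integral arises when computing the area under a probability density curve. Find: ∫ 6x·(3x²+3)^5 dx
Let u = 3x² + 3, du = 6x dx
∫ u^5 du = u^6/6 + C

Answer: (3x² + 3)^6/6 + C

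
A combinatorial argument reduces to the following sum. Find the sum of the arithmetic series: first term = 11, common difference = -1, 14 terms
Last term: a_n = 11+(14-1)·-1 = -2
Sum = n(a_1+a_n)/2 = 14(11+(-2))/2 = 63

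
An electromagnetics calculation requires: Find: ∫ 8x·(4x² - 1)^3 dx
Let u=4x² - 1, du=8x dx
∫ u^3 du=u^4/4 + C

Answer: (4x² - 1)^4/4 + C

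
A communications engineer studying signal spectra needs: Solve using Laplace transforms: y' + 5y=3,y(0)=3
Take L of both sides: sY(s) - 3 + 5Y(s) = 3/s
Y(s)(s + 5) = 3/s + 3
Y(s) = 3/(s(s + 5)) + 3/(s + 5)
Partial fractions: 3/(s(s + 5)) = (3/5)/s - (3/5)/(s + 5)
So Y(s) = (3/5)/s + (12/5)/(s + 5)
Inverse transform (L^(-1){1/s} = 1, L^(-1){1/(s + 5)} = e^(-5t)):

Answer: y(t) = 3/5 + (12/5)·e^(-5t)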